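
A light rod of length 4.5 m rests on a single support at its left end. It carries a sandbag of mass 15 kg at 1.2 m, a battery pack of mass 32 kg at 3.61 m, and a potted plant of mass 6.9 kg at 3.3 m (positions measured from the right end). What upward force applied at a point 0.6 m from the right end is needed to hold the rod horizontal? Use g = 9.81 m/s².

Sum moments about the left end (the unknown pivot reaction has zero arm there).
Sandbag: 15 × 9.81 = 147.2 N down at 1.2 m → arm 3.3 m, τ = 147.2 × 3.3 = 485.8 N·m clockwise.
Battery pack: 32 × 9.81 = 313.9 N down at 3.61 m → arm 0.89 m, τ = 313.9 × 0.89 = 279.4 N·m clockwise.
Potted plant: 6.9 × 9.81 = 67.69 N down at 3.3 m → arm 1.2 m, τ = 67.69 × 1.2 = 81.23 N·m clockwise.
Net moment of the loads = 846.4 N·m clockwise.
The upward force F acts at a point 0.6 m from the right end, arm 3.9 m, giving F × 3.9 counterclockwise.
Balancing moments: F × 3.9 = 846.4, giving F = 846.4 / 3.9 = 217 N.

F ≈ 217 N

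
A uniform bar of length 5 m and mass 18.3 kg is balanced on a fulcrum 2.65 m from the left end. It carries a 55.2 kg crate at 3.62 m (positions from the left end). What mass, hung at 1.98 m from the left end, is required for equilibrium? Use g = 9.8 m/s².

m ≈ 75.8 kg

About the fulcrum (at 2.65 m from the left end):
Beam weight: 18.3 × 9.8 = 179.3 N down at 2.5 m → arm 0.15 m, τ = 179.3 × 0.15 = 26.89 N·m counterclockwise.
Crate: 55.2 × 9.8 = 541 N down at 3.62 m → arm 0.97 m, τ = 541 × 0.97 = 524.8 N·m clockwise.
Net moment of known loads = 497.9 N·m clockwise.
An unknown mass m at 1.98 m has arm 0.67 m; its moment is m·g·0.67 counterclockwise.
For rotational equilibrium, m × 9.8 × 0.67 = 497.9, so m = 497.9 / (9.8 × 0.67) = 75.8 kg.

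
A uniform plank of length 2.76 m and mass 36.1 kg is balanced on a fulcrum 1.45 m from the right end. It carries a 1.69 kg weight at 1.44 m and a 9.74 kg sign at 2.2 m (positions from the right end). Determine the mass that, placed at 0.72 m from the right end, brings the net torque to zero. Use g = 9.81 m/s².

m ≈ 6.52 kg

Taking torques about the fulcrum (at 1.45 m from the right end):
Beam weight: 36.1 × 9.81 = 354.1 N down at 1.38 m → arm 0.07 m, τ = 354.1 × 0.07 = 24.79 N·m clockwise.
Weight: 1.69 × 9.81 = 16.58 N down at 1.44 m → arm 0.01 m, τ = 16.58 × 0.01 = 0.1658 N·m clockwise.
Sign: 9.74 × 9.81 = 95.55 N down at 2.2 m → arm 0.75 m, τ = 95.55 × 0.75 = 71.66 N·m counterclockwise.
Net moment of known loads = 46.7 N·m counterclockwise.
An unknown mass m at 0.72 m has arm 0.73 m; its moment is m·g·0.73 clockwise.
Setting net torque to zero: m × 9.81 × 0.73 = 46.7 → m = 46.7 / (9.81 × 0.73) = 6.52 kg.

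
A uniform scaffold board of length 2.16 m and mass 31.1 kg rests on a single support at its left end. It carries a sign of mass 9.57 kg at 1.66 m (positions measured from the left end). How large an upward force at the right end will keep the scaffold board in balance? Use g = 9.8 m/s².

F ≈ 224 N

Take moments about the left end.
Beam weight: 31.1 × 9.8 = 304.8 N down at 1.08 m → arm 1.08 m, τ = 304.8 × 1.08 = 329.2 N·m clockwise.
Sign: 9.57 × 9.8 = 93.79 N down at 1.66 m → arm 1.66 m, τ = 93.79 × 1.66 = 155.7 N·m clockwise.
Net moment of the loads = 484.9 N·m clockwise.
The upward force F acts at the right end, arm 2.16 m, giving F × 2.16 counterclockwise.
Setting net torque to zero: F × 2.16 = 484.9 → F = 484.9 / 2.16 = 224 N.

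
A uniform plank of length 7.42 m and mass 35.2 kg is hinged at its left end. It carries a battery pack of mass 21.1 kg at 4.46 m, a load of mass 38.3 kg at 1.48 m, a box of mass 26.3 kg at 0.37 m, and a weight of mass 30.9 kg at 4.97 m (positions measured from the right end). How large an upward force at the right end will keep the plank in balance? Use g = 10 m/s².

About the left end:
Beam weight: 35.2 × 10 = 352 N down at 3.71 m → arm 3.71 m, τ = 352 × 3.71 = 1306 N·m clockwise.
Battery pack: 21.1 × 10 = 211 N down at 4.46 m → arm 2.96 m, τ = 211 × 2.96 = 624.6 N·m clockwise.
Load: 38.3 × 10 = 383 N down at 1.48 m → arm 5.94 m, τ = 383 × 5.94 = 2275 N·m clockwise.
Box: 26.3 × 10 = 263 N down at 0.37 m → arm 7.05 m, τ = 263 × 7.05 = 1854 N·m clockwise.
Weight: 30.9 × 10 = 309 N down at 4.97 m → arm 2.45 m, τ = 309 × 2.45 = 757.1 N·m clockwise.
Net moment of the loads = 6817 N·m clockwise.
The upward force F acts at the right end, arm 7.42 m, giving F × 7.42 counterclockwise.
For rotational equilibrium, F × 7.42 = 6817, so F = 6817 / 7.42 = 919 N.

F ≈ 919 N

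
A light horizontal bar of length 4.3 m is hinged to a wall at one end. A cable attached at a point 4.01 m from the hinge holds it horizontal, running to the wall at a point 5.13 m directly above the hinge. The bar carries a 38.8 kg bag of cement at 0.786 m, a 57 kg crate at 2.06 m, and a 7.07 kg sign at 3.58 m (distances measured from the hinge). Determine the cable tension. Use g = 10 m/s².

T ≈ 548 N

Taking torques about the hinge:
Bag of cement: 38.8 × 10 = 388 N down at 0.786 m → arm 0.786 m, τ = 388 × 0.786 = 305 N·m clockwise.
Crate: 57 × 10 = 570 N down at 2.06 m → arm 2.06 m, τ = 570 × 2.06 = 1174 N·m clockwise.
Sign: 7.07 × 10 = 70.7 N down at 3.58 m → arm 3.58 m, τ = 70.7 × 3.58 = 253.1 N·m clockwise.
Total clockwise load moment = 1732 N·m.
The cable tension T acts at 4.01 m; only its component perpendicular to the bar, T sinθ, produces torque. sinθ = h/√(h²+d²) = 5.13/√(5.13²+4.01²) = 0.7879.
For rotational equilibrium, T × 4.01 × 0.7879 = 1732, so T = 1732 / 3.159 = 548 N.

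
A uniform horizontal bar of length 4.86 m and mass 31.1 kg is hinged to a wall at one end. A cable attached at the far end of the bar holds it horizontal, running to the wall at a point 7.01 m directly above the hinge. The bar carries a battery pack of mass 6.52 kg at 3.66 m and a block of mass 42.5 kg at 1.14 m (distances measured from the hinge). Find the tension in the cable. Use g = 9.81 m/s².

T ≈ 363 N

About the hinge:
Beam weight: 31.1 × 9.81 = 305.1 N down at 2.43 m → arm 2.43 m, τ = 305.1 × 2.43 = 741.4 N·m clockwise.
Battery pack: 6.52 × 9.81 = 63.96 N down at 3.66 m → arm 3.66 m, τ = 63.96 × 3.66 = 234.1 N·m clockwise.
Block: 42.5 × 9.81 = 416.9 N down at 1.14 m → arm 1.14 m, τ = 416.9 × 1.14 = 475.3 N·m clockwise.
Total clockwise load moment = 1451 N·m.
The cable tension T acts at 4.86 m; only its component perpendicular to the bar, T sinθ, produces torque. sinθ = h/√(h²+d²) = 7.01/√(7.01²+4.86²) = 0.8218.
For rotational equilibrium, T × 4.86 × 0.8218 = 1451, so T = 1451 / 3.994 = 363 N.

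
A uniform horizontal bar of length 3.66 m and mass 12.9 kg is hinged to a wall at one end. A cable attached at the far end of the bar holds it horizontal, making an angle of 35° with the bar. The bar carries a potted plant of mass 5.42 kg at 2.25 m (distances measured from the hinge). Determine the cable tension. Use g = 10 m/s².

Take moments about the hinge.
Beam weight: 12.9 × 10 = 129 N down at 1.83 m → arm 1.83 m, τ = 129 × 1.83 = 236.1 N·m clockwise.
Potted plant: 5.42 × 10 = 54.2 N down at 2.25 m → arm 2.25 m, τ = 54.2 × 2.25 = 122 N·m clockwise.
Total clockwise load moment = 358.1 N·m.
The cable tension T acts at 3.66 m; only its component perpendicular to the bar, T sinθ, produces torque. sin 35° = 0.5736.
Στ = 0 ⇒ T × 3.66 × 0.5736 = 358.1 ⇒ T = 358.1 / 2.099 = 171 N.

T ≈ 171 N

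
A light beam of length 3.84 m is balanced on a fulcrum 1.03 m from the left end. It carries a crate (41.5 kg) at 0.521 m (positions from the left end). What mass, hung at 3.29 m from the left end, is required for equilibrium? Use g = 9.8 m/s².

m ≈ 9.35 kg

Sum moments about the fulcrum (at 1.03 m from the left end) (the support reaction has zero arm there).
Crate: 41.5 × 9.8 = 406.7 N down at 0.521 m → arm 0.509 m, τ = 406.7 × 0.509 = 207 N·m counterclockwise.
Net moment of known loads = 207 N·m counterclockwise.
An unknown mass m at 3.29 m has arm 2.26 m; its moment is m·g·2.26 clockwise.
For rotational equilibrium, m × 9.8 × 2.26 = 207, so m = 207 / (9.8 × 2.26) = 9.35 kg.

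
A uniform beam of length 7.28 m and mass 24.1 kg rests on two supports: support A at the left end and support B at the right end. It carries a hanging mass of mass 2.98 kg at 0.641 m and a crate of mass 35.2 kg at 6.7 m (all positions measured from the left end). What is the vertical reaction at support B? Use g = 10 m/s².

Choose support A as the axis so its reaction then has zero moment arm.
Beam weight: 24.1 × 10 = 241 N down at 3.64 m → arm 3.64 m, τ = 241 × 3.64 = 877.2 N·m clockwise.
Hanging mass: 2.98 × 10 = 29.8 N down at 0.641 m → arm 0.641 m, τ = 29.8 × 0.641 = 19.1 N·m clockwise.
Crate: 35.2 × 10 = 352 N down at 6.7 m → arm 6.7 m, τ = 352 × 6.7 = 2358 N·m clockwise.
Net load moment about support A = 3254 N·m clockwise.
Reaction R at support B is upward at 7.28 m, arm 7.28 m → moment R × 7.28 counterclockwise.
For rotational equilibrium, R × 7.28 = 3254, so R = 447 N.

R_B ≈ 447 N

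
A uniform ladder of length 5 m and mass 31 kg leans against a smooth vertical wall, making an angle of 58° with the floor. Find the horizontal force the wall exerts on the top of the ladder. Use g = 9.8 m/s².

N_wall ≈ 94.9 N

Taking torques about the foot of the ladder:
Ladder weight 31×9.8 = 303.8 N acts at 2.5 m along the ladder; its horizontal arm is 2.5·cos58° = 1.325 m → τ = 402.5 N·m clockwise.
Wall normal N acts horizontally at the top; its moment arm is the height L sinθ = 5·sin58° = 4.24 m, counterclockwise.
Setting net torque to zero: N × 4.24 = 402.5 → N = 94.9 N.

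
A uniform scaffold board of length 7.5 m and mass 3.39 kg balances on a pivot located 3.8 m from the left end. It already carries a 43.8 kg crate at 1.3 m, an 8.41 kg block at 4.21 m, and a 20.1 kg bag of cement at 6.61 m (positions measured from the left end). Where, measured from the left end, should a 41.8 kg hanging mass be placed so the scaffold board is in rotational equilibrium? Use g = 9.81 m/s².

x ≈ 4.99 m from the left end

Take moments about the pivot (at 3.8 m from the left end).
Beam weight: 3.39 × 9.81 = 33.26 N down at 3.75 m → arm 0.05 m, τ = 33.26 × 0.05 = 1.663 N·m counterclockwise.
Crate: 43.8 × 9.81 = 429.7 N down at 1.3 m → arm 2.5 m, τ = 429.7 × 2.5 = 1074 N·m counterclockwise.
Block: 8.41 × 9.81 = 82.5 N down at 4.21 m → arm 0.41 m, τ = 82.5 × 0.41 = 33.82 N·m clockwise.
Bag of cement: 20.1 × 9.81 = 197.2 N down at 6.61 m → arm 2.81 m, τ = 197.2 × 2.81 = 554.1 N·m clockwise.
Net moment of existing loads = 487.7 N·m counterclockwise.
The hanging mass weighs 41.8 × 9.81 = 410.1 N and must supply an equal clockwise moment, so its lever arm about the pivot is 487.7 / 410.1 = 1.19 m.
That puts it at 3.8 + 1.19 = 4.99 m from the left end.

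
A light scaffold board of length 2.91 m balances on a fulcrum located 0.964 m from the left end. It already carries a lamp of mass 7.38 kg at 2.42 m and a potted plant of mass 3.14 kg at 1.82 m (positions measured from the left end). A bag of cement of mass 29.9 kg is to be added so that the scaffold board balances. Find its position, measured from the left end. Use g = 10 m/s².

x ≈ 0.515 m from the left end

Taking torques about the fulcrum (at 0.964 m from the left end):
Lamp: 7.38 × 10 = 73.8 N down at 2.42 m → arm 1.456 m, τ = 73.8 × 1.456 = 107.5 N·m clockwise.
Potted plant: 3.14 × 10 = 31.4 N down at 1.82 m → arm 0.856 m, τ = 31.4 × 0.856 = 26.88 N·m clockwise.
Net moment of existing loads = 134.4 N·m clockwise.
The bag of cement weighs 29.9 × 10 = 299 N and must supply an equal counterclockwise moment, so its lever arm about the fulcrum is 134.4 / 299 = 0.449 m.
That puts it at 0.964 − 0.449 = 0.515 m from the left end.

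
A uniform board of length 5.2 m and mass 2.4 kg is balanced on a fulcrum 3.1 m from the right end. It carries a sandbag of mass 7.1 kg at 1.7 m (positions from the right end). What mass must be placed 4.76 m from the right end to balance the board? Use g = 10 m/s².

m ≈ 6.71 kg

Sum moments about the fulcrum (at 3.1 m from the right end) (the support reaction has zero arm there).
Beam weight: 2.4 × 10 = 24 N down at 2.6 m → arm 0.5 m, τ = 24 × 0.5 = 12 N·m clockwise.
Sandbag: 7.1 × 10 = 71 N down at 1.7 m → arm 1.4 m, τ = 71 × 1.4 = 99.4 N·m clockwise.
Net moment of known loads = 111.4 N·m clockwise.
An unknown mass m at 4.76 m has arm 1.66 m; its moment is m·g·1.66 counterclockwise.
Στ = 0 ⇒ m × 10 × 1.66 = 111.4 ⇒ m = 111.4 / (10 × 1.66) = 6.71 kg.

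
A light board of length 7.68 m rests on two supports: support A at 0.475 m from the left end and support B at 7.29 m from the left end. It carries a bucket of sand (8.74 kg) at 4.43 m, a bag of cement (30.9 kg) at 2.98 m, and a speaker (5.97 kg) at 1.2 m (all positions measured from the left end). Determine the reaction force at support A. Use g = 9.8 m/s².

Take moments about support B.
Bucket of sand: 8.74 × 9.8 = 85.65 N down at 4.43 m → arm 2.86 m, τ = 85.65 × 2.86 = 245 N·m counterclockwise.
Bag of cement: 30.9 × 9.8 = 302.8 N down at 2.98 m → arm 4.31 m, τ = 302.8 × 4.31 = 1305 N·m counterclockwise.
Speaker: 5.97 × 9.8 = 58.51 N down at 1.2 m → arm 6.09 m, τ = 58.51 × 6.09 = 356.3 N·m counterclockwise.
Net load moment about support B = 1906 N·m counterclockwise.
Reaction R at support A is upward at 0.475 m, arm 6.815 m → moment R × 6.815 clockwise.
Balancing moments: R × 6.815 = 1906, giving R = 280 N.

R_A ≈ 280 N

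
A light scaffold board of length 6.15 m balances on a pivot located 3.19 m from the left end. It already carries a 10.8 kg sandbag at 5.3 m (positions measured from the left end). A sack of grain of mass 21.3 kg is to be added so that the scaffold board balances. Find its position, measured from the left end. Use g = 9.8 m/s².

Sum moments about the pivot (at 3.19 m from the left end) (the support reaction has zero arm there).
Sandbag: 10.8 × 9.8 = 105.8 N down at 5.3 m → arm 2.11 m, τ = 105.8 × 2.11 = 223.2 N·m clockwise.
Net moment of existing loads = 223.2 N·m clockwise.
The sack of grain weighs 21.3 × 9.8 = 208.7 N and must supply an equal counterclockwise moment, so its lever arm about the pivot is 223.2 / 208.7 = 1.07 m.
That puts it at 3.19 − 1.07 = 2.12 m from the left end.

x ≈ 2.12 m from the left end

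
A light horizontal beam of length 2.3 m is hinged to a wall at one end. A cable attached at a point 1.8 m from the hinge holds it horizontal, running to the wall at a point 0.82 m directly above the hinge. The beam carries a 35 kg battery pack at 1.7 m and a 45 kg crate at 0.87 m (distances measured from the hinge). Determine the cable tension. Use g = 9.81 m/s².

T ≈ 1300 N

Choose the hinge as the axis so the unknown hinge reaction has zero arm there.
Battery pack: 35 × 9.81 = 343.4 N down at 1.7 m → arm 1.7 m, τ = 343.4 × 1.7 = 583.8 N·m clockwise.
Crate: 45 × 9.81 = 441.5 N down at 0.87 m → arm 0.87 m, τ = 441.5 × 0.87 = 384.1 N·m clockwise.
Total clockwise load moment = 967.9 N·m.
The cable tension T acts at 1.8 m; only its component perpendicular to the beam, T sinθ, produces torque. sinθ = h/√(h²+d²) = 0.82/√(0.82²+1.8²) = 0.4146.
Balancing moments: T × 1.8 × 0.4146 = 967.9, giving T = 967.9 / 0.7463 = 1300 N.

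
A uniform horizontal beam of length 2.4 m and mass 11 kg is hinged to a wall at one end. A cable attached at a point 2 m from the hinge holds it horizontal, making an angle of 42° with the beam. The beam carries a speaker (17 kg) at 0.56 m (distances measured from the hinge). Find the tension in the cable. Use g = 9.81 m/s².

T ≈ 167 N

Choose the hinge as the axis so the unknown hinge reaction has zero arm there.
Beam weight: 11 × 9.81 = 107.9 N down at 1.2 m → arm 1.2 m, τ = 107.9 × 1.2 = 129.5 N·m clockwise.
Speaker: 17 × 9.81 = 166.8 N down at 0.56 m → arm 0.56 m, τ = 166.8 × 0.56 = 93.41 N·m clockwise.
Total clockwise load moment = 222.9 N·m.
The cable tension T acts at 2 m; only its component perpendicular to the beam, T sinθ, produces torque. sin 42° = 0.6691.
Setting net torque to zero: T × 2 × 0.6691 = 222.9 → T = 222.9 / 1.338 = 167 N.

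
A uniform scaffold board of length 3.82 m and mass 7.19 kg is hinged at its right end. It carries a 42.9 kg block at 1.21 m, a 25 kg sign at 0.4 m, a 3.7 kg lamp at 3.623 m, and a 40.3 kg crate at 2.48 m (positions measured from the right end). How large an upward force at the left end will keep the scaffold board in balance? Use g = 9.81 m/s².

Choose the right end as the axis so the unknown pivot reaction has zero arm there.
Beam weight: 7.19 × 9.81 = 70.53 N down at 1.91 m → arm 1.91 m, τ = 70.53 × 1.91 = 134.7 N·m counterclockwise.
Block: 42.9 × 9.81 = 420.8 N down at 1.21 m → arm 1.21 m, τ = 420.8 × 1.21 = 509.2 N·m counterclockwise.
Sign: 25 × 9.81 = 245.2 N down at 0.4 m → arm 0.4 m, τ = 245.2 × 0.4 = 98.08 N·m counterclockwise.
Lamp: 3.7 × 9.81 = 36.3 N down at 3.623 m → arm 3.623 m, τ = 36.3 × 3.623 = 131.5 N·m counterclockwise.
Crate: 40.3 × 9.81 = 395.3 N down at 2.48 m → arm 2.48 m, τ = 395.3 × 2.48 = 980.3 N·m counterclockwise.
Net moment of the loads = 1854 N·m counterclockwise.
The upward force F acts at the left end, arm 3.82 m, giving F × 3.82 clockwise.
Στ = 0 ⇒ F × 3.82 = 1854 ⇒ F = 1854 / 3.82 = 485 N.

F ≈ 485 N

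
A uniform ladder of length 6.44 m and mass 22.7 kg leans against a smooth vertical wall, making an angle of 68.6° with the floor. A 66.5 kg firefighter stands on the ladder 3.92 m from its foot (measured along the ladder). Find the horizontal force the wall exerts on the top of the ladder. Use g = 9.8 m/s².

N_wall ≈ 199 N

Taking torques about the foot of the ladder:
Ladder weight 22.7×9.8 = 222.5 N acts at 3.22 m along the ladder; its horizontal arm is 3.22·cos68.6° = 1.175 m → τ = 261.4 N·m clockwise.
Firefighter: 66.5×9.8 = 651.7 N at 3.92 m → arm 1.43 m → τ = 931.9 N·m clockwise.
Wall normal N acts horizontally at the top; its moment arm is the height L sinθ = 6.44·sin68.6° = 5.996 m, counterclockwise.
Setting net torque to zero: N × 5.996 = 1193 → N = 199 N.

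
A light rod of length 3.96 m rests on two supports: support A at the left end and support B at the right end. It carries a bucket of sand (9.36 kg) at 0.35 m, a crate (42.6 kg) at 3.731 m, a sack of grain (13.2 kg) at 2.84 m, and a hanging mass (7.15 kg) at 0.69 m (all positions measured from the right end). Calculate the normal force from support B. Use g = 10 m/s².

R_B ≈ 206 N

Choose support A as the axis so its reaction then has zero moment arm.
Bucket of sand: 9.36 × 10 = 93.6 N down at 0.35 m → arm 3.61 m, τ = 93.6 × 3.61 = 337.9 N·m clockwise.
Crate: 42.6 × 10 = 426 N down at 3.731 m → arm 0.229 m, τ = 426 × 0.229 = 97.55 N·m clockwise.
Sack of grain: 13.2 × 10 = 132 N down at 2.84 m → arm 1.12 m, τ = 132 × 1.12 = 147.8 N·m clockwise.
Hanging mass: 7.15 × 10 = 71.5 N down at 0.69 m → arm 3.27 m, τ = 71.5 × 3.27 = 233.8 N·m clockwise.
Net load moment about support A = 817 N·m clockwise.
Reaction R at support B is upward at 0 m, arm 3.96 m → moment R × 3.96 counterclockwise.
For rotational equilibrium, R × 3.96 = 817, so R = 206 N.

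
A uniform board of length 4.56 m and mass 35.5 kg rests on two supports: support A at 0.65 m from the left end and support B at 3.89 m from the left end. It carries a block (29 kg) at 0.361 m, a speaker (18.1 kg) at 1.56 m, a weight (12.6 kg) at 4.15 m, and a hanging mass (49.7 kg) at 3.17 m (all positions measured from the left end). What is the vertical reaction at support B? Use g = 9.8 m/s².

Choose support A as the axis so its reaction then has zero moment arm.
Beam weight: 35.5 × 9.8 = 347.9 N down at 2.28 m → arm 1.63 m, τ = 347.9 × 1.63 = 567.1 N·m clockwise.
Block: 29 × 9.8 = 284.2 N down at 0.361 m → arm 0.289 m, τ = 284.2 × 0.289 = 82.13 N·m counterclockwise.
Speaker: 18.1 × 9.8 = 177.4 N down at 1.56 m → arm 0.91 m, τ = 177.4 × 0.91 = 161.4 N·m clockwise.
Weight: 12.6 × 9.8 = 123.5 N down at 4.15 m → arm 3.5 m, τ = 123.5 × 3.5 = 432.2 N·m clockwise.
Hanging mass: 49.7 × 9.8 = 487.1 N down at 3.17 m → arm 2.52 m, τ = 487.1 × 2.52 = 1227 N·m clockwise.
Net load moment about support A = 2306 N·m clockwise.
Reaction R at support B is upward at 3.89 m, arm 3.24 m → moment R × 3.24 counterclockwise.
Setting net torque to zero: R × 3.24 = 2306 → R = 712 N.

R_B ≈ 712 N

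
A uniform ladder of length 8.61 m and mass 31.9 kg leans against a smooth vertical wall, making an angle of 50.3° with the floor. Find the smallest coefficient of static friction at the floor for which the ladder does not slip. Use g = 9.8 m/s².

Sum moments about the foot of the ladder (the floor normal and friction both act there and drop out).
Ladder weight 31.9×9.8 = 312.6 N acts at 4.305 m along the ladder; its horizontal arm is 4.305·cos50.3° = 2.75 m → τ = 859.7 N·m clockwise.
Wall normal N acts horizontally at the top; its moment arm is the height L sinθ = 8.61·sin50.3° = 6.625 m, counterclockwise.
Balancing moments: N × 6.625 = 859.7, giving N = 129.8 N.
ΣFx = 0 ⇒ f = N_wall = 129.8 N. ΣFy = 0 ⇒ N_floor = 312.6 N.
μ_min = f / N_floor = 129.8 / 312.6 = 0.415.

μ_min ≈ 0.415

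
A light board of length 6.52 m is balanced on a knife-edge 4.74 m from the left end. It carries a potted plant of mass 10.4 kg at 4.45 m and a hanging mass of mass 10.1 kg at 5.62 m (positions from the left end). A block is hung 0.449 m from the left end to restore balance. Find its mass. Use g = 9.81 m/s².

About the knife-edge (at 4.74 m from the left end):
Potted plant: 10.4 × 9.81 = 102 N down at 4.45 m → arm 0.29 m, τ = 102 × 0.29 = 29.58 N·m counterclockwise.
Hanging mass: 10.1 × 9.81 = 99.08 N down at 5.62 m → arm 0.88 m, τ = 99.08 × 0.88 = 87.19 N·m clockwise.
Net moment of known loads = 57.61 N·m clockwise.
An unknown mass m at 0.449 m has arm 4.291 m; its moment is m·g·4.291 counterclockwise.
Setting net torque to zero: m × 9.81 × 4.291 = 57.61 → m = 57.61 / (9.81 × 4.291) = 1.37 kg.

m ≈ 1.37 kg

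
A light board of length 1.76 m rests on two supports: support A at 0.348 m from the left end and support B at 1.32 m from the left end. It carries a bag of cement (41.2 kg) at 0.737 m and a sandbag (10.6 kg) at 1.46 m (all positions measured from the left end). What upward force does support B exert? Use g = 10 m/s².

Sum moments about support A (its reaction then has zero moment arm).
Bag of cement: 41.2 × 10 = 412 N down at 0.737 m → arm 0.389 m, τ = 412 × 0.389 = 160.3 N·m clockwise.
Sandbag: 10.6 × 10 = 106 N down at 1.46 m → arm 1.112 m, τ = 106 × 1.112 = 117.9 N·m clockwise.
Net load moment about support A = 278.2 N·m clockwise.
Reaction R at support B is upward at 1.32 m, arm 0.972 m → moment R × 0.972 counterclockwise.
Στ = 0 ⇒ R × 0.972 = 278.2 ⇒ R = 286 N.

R_B ≈ 286 N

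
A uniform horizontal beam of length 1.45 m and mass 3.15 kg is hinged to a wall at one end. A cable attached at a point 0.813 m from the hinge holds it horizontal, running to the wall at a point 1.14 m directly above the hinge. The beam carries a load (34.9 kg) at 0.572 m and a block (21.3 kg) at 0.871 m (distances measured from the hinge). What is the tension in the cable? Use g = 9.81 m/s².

About the hinge:
Beam weight: 3.15 × 9.81 = 30.9 N down at 0.725 m → arm 0.725 m, τ = 30.9 × 0.725 = 22.4 N·m clockwise.
Load: 34.9 × 9.81 = 342.4 N down at 0.572 m → arm 0.572 m, τ = 342.4 × 0.572 = 195.9 N·m clockwise.
Block: 21.3 × 9.81 = 209 N down at 0.871 m → arm 0.871 m, τ = 209 × 0.871 = 182 N·m clockwise.
Total clockwise load moment = 400.3 N·m.
The cable tension T acts at 0.813 m; only its component perpendicular to the beam, T sinθ, produces torque. sinθ = h/√(h²+d²) = 1.14/√(1.14²+0.813²) = 0.8142.
Στ = 0 ⇒ T × 0.813 × 0.8142 = 400.3 ⇒ T = 400.3 / 0.6619 = 605 N.

T ≈ 605 N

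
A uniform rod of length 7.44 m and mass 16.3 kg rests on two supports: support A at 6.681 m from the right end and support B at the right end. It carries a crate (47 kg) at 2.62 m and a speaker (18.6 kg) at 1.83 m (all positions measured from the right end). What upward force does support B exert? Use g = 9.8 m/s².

Choose support A as the axis so its reaction then has zero moment arm.
Beam weight: 16.3 × 9.8 = 159.7 N down at 3.72 m → arm 2.961 m, τ = 159.7 × 2.961 = 472.9 N·m clockwise.
Crate: 47 × 9.8 = 460.6 N down at 2.62 m → arm 4.061 m, τ = 460.6 × 4.061 = 1870 N·m clockwise.
Speaker: 18.6 × 9.8 = 182.3 N down at 1.83 m → arm 4.851 m, τ = 182.3 × 4.851 = 884.3 N·m clockwise.
Net load moment about support A = 3227 N·m clockwise.
Reaction R at support B is upward at 0 m, arm 6.681 m → moment R × 6.681 counterclockwise.
For rotational equilibrium, R × 6.681 = 3227, so R = 483 N.

R_B ≈ 483 N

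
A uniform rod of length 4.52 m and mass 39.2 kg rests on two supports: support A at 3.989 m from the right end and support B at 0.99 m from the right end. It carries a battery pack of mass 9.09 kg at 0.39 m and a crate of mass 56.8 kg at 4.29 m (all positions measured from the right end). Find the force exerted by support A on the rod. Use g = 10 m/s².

R_A ≈ 773 N

Taking torques about support B:
Beam weight: 39.2 × 10 = 392 N down at 2.26 m → arm 1.27 m, τ = 392 × 1.27 = 497.8 N·m counterclockwise.
Battery pack: 9.09 × 10 = 90.9 N down at 0.39 m → arm 0.6 m, τ = 90.9 × 0.6 = 54.54 N·m clockwise.
Crate: 56.8 × 10 = 568 N down at 4.29 m → arm 3.3 m, τ = 568 × 3.3 = 1874 N·m counterclockwise.
Net load moment about support B = 2317 N·m counterclockwise.
Reaction R at support A is upward at 3.989 m, arm 2.999 m → moment R × 2.999 clockwise.
For rotational equilibrium, R × 2.999 = 2317, so R = 773 N.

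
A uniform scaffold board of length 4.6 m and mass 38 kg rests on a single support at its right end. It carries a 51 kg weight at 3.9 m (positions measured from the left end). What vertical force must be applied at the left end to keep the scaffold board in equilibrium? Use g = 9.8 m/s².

F ≈ 262 N

Choose the right end as the axis so the unknown pivot reaction has zero arm there.
Beam weight: 38 × 9.8 = 372.4 N down at 2.3 m → arm 2.3 m, τ = 372.4 × 2.3 = 856.5 N·m counterclockwise.
Weight: 51 × 9.8 = 499.8 N down at 3.9 m → arm 0.7 m, τ = 499.8 × 0.7 = 349.9 N·m counterclockwise.
Net moment of the loads = 1206 N·m counterclockwise.
The upward force F acts at the left end, arm 4.6 m, giving F × 4.6 clockwise.
Balancing moments: F × 4.6 = 1206, giving F = 1206 / 4.6 = 262 N.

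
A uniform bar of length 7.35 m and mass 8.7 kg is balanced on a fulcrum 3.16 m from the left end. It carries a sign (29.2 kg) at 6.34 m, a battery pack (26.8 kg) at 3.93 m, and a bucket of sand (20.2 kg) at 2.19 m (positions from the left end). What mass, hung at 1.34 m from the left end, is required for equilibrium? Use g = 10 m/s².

m ≈ 54.1 kg

About the fulcrum (at 3.16 m from the left end):
Beam weight: 8.7 × 10 = 87 N down at 3.675 m → arm 0.515 m, τ = 87 × 0.515 = 44.8 N·m clockwise.
Sign: 29.2 × 10 = 292 N down at 6.34 m → arm 3.18 m, τ = 292 × 3.18 = 928.6 N·m clockwise.
Battery pack: 26.8 × 10 = 268 N down at 3.93 m → arm 0.77 m, τ = 268 × 0.77 = 206.4 N·m clockwise.
Bucket of sand: 20.2 × 10 = 202 N down at 2.19 m → arm 0.97 m, τ = 202 × 0.97 = 195.9 N·m counterclockwise.
Net moment of known loads = 983.9 N·m clockwise.
An unknown mass m at 1.34 m has arm 1.82 m; its moment is m·g·1.82 counterclockwise.
Balancing moments: m × 10 × 1.82 = 983.9, giving m = 983.9 / (10 × 1.82) = 54.1 kg.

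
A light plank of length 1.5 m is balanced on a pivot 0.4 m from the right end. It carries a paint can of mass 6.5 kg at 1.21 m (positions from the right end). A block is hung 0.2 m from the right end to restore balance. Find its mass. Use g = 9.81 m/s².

Sum moments about the pivot (at 0.4 m from the right end) (the support reaction has zero arm there).
Paint can: 6.5 × 9.81 = 63.77 N down at 1.21 m → arm 0.81 m, τ = 63.77 × 0.81 = 51.65 N·m counterclockwise.
Net moment of known loads = 51.65 N·m counterclockwise.
An unknown mass m at 0.2 m has arm 0.2 m; its moment is m·g·0.2 clockwise.
Στ = 0 ⇒ m × 9.81 × 0.2 = 51.65 ⇒ m = 51.65 / (9.81 × 0.2) = 26.3 kg.

m ≈ 26.3 kg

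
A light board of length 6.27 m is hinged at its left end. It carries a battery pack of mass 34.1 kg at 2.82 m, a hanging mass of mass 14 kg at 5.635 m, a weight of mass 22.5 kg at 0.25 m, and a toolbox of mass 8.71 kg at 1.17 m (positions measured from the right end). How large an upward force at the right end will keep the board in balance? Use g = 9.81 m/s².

F ≈ 479 N

Take moments about the left end.
Battery pack: 34.1 × 9.81 = 334.5 N down at 2.82 m → arm 3.45 m, τ = 334.5 × 3.45 = 1154 N·m clockwise.
Hanging mass: 14 × 9.81 = 137.3 N down at 5.635 m → arm 0.635 m, τ = 137.3 × 0.635 = 87.19 N·m clockwise.
Weight: 22.5 × 9.81 = 220.7 N down at 0.25 m → arm 6.02 m, τ = 220.7 × 6.02 = 1329 N·m clockwise.
Toolbox: 8.71 × 9.81 = 85.45 N down at 1.17 m → arm 5.1 m, τ = 85.45 × 5.1 = 435.8 N·m clockwise.
Net moment of the loads = 3006 N·m clockwise.
The upward force F acts at the right end, arm 6.27 m, giving F × 6.27 counterclockwise.
Στ = 0 ⇒ F × 6.27 = 3006 ⇒ F = 3006 / 6.27 = 479 N.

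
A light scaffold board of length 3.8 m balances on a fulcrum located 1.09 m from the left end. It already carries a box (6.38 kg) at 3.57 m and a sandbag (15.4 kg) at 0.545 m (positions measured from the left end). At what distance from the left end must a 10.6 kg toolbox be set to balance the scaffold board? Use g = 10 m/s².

x ≈ 0.389 m from the left end

Sum moments about the fulcrum (at 1.09 m from the left end) (the support reaction has zero arm there).
Box: 6.38 × 10 = 63.8 N down at 3.57 m → arm 2.48 m, τ = 63.8 × 2.48 = 158.2 N·m clockwise.
Sandbag: 15.4 × 10 = 154 N down at 0.545 m → arm 0.545 m, τ = 154 × 0.545 = 83.93 N·m counterclockwise.
Net moment of existing loads = 74.27 N·m clockwise.
The toolbox weighs 10.6 × 10 = 106 N and must supply an equal counterclockwise moment, so its lever arm about the fulcrum is 74.27 / 106 = 0.701 m.
That puts it at 1.09 − 0.701 = 0.389 m from the left end.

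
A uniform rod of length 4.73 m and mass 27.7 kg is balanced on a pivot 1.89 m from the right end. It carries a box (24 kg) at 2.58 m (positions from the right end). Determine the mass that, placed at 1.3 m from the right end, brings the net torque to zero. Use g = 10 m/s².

Take moments about the pivot (at 1.89 m from the right end).
Beam weight: 27.7 × 10 = 277 N down at 2.365 m → arm 0.475 m, τ = 277 × 0.475 = 131.6 N·m counterclockwise.
Box: 24 × 10 = 240 N down at 2.58 m → arm 0.69 m, τ = 240 × 0.69 = 165.6 N·m counterclockwise.
Net moment of known loads = 297.2 N·m counterclockwise.
An unknown mass m at 1.3 m has arm 0.59 m; its moment is m·g·0.59 clockwise.
Setting net torque to zero: m × 10 × 0.59 = 297.2 → m = 297.2 / (10 × 0.59) = 50.4 kg.

m ≈ 50.4 kg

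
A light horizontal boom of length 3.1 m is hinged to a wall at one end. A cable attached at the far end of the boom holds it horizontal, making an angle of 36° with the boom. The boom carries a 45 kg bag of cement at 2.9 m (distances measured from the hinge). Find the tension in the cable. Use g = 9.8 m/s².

Choose the hinge as the axis so the unknown hinge reaction has zero arm there.
Bag of cement: 45 × 9.8 = 441 N down at 2.9 m → arm 2.9 m, τ = 441 × 2.9 = 1279 N·m clockwise.
Total clockwise load moment = 1279 N·m.
The cable tension T acts at 3.1 m; only its component perpendicular to the boom, T sinθ, produces torque. sin 36° = 0.5878.
For rotational equilibrium, T × 3.1 × 0.5878 = 1279, so T = 1279 / 1.822 = 702 N.

T ≈ 702 N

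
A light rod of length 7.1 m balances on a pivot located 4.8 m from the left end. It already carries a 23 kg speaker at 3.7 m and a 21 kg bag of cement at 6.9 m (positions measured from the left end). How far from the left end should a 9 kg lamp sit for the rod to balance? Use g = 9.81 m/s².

x ≈ 2.71 m from the left end

About the pivot (at 4.8 m from the left end):
Speaker: 23 × 9.81 = 225.6 N down at 3.7 m → arm 1.1 m, τ = 225.6 × 1.1 = 248.2 N·m counterclockwise.
Bag of cement: 21 × 9.81 = 206 N down at 6.9 m → arm 2.1 m, τ = 206 × 2.1 = 432.6 N·m clockwise.
Net moment of existing loads = 184.4 N·m clockwise.
The lamp weighs 9 × 9.81 = 88.29 N and must supply an equal counterclockwise moment, so its lever arm about the pivot is 184.4 / 88.29 = 2.09 m.
That puts it at 4.8 − 2.09 = 2.71 m from the left end.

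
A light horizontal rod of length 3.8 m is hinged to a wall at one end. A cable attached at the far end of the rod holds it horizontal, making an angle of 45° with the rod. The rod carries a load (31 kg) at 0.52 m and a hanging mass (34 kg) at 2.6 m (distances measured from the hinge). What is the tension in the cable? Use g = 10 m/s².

T ≈ 389 N

Sum moments about the hinge (the unknown hinge reaction has zero arm there).
Load: 31 × 10 = 310 N down at 0.52 m → arm 0.52 m, τ = 310 × 0.52 = 161.2 N·m clockwise.
Hanging mass: 34 × 10 = 340 N down at 2.6 m → arm 2.6 m, τ = 340 × 2.6 = 884 N·m clockwise.
Total clockwise load moment = 1045 N·m.
The cable tension T acts at 3.8 m; only its component perpendicular to the rod, T sinθ, produces torque. sin 45° = 0.7071.
Setting net torque to zero: T × 3.8 × 0.7071 = 1045 → T = 1045 / 2.687 = 389 N.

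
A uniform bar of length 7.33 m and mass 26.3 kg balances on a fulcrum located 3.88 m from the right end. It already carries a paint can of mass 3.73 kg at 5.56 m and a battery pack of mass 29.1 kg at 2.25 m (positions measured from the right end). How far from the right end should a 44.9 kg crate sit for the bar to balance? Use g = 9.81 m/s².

x ≈ 4.92 m from the right end

Sum moments about the fulcrum (at 3.88 m from the right end) (the support reaction has zero arm there).
Beam weight: 26.3 × 9.81 = 258 N down at 3.665 m → arm 0.215 m, τ = 258 × 0.215 = 55.47 N·m clockwise.
Paint can: 3.73 × 9.81 = 36.59 N down at 5.56 m → arm 1.68 m, τ = 36.59 × 1.68 = 61.47 N·m counterclockwise.
Battery pack: 29.1 × 9.81 = 285.5 N down at 2.25 m → arm 1.63 m, τ = 285.5 × 1.63 = 465.4 N·m clockwise.
Net moment of existing loads = 459.4 N·m clockwise.
The crate weighs 44.9 × 9.81 = 440.5 N and must supply an equal counterclockwise moment, so its lever arm about the fulcrum is 459.4 / 440.5 = 1.04 m.
That puts it at 3.88 + 1.04 = 4.92 m from the right end.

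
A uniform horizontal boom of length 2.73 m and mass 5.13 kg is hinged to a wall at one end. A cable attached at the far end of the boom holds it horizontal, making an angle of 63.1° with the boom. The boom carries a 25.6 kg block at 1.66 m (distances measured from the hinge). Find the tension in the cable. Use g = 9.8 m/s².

About the hinge:
Beam weight: 5.13 × 9.8 = 50.27 N down at 1.365 m → arm 1.365 m, τ = 50.27 × 1.365 = 68.62 N·m clockwise.
Block: 25.6 × 9.8 = 250.9 N down at 1.66 m → arm 1.66 m, τ = 250.9 × 1.66 = 416.5 N·m clockwise.
Total clockwise load moment = 485.1 N·m.
The cable tension T acts at 2.73 m; only its component perpendicular to the boom, T sinθ, produces torque. sin 63.1° = 0.8918.
For rotational equilibrium, T × 2.73 × 0.8918 = 485.1, so T = 485.1 / 2.435 = 199 N.

T ≈ 199 N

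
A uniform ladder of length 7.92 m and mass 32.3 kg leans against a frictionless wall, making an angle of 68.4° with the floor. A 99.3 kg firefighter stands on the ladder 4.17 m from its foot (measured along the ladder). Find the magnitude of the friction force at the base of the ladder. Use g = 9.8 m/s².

Taking torques about the foot of the ladder:
Ladder weight 32.3×9.8 = 316.5 N acts at 3.96 m along the ladder; its horizontal arm is 3.96·cos68.4° = 1.458 m → τ = 461.5 N·m clockwise.
Firefighter: 99.3×9.8 = 973.1 N at 4.17 m → arm 1.535 m → τ = 1494 N·m clockwise.
Wall normal N acts horizontally at the top; its moment arm is the height L sinθ = 7.92·sin68.4° = 7.364 m, counterclockwise.
Στ = 0 ⇒ N × 7.364 = 1956 ⇒ N = 266 N.
ΣFx = 0: friction at the foot balances the wall's push, so f = N_wall = 266 N.

f ≈ 266 N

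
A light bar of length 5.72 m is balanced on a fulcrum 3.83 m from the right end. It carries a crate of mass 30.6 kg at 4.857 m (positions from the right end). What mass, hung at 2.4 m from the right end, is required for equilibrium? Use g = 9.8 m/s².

Taking torques about the fulcrum (at 3.83 m from the right end):
Crate: 30.6 × 9.8 = 299.9 N down at 4.857 m → arm 1.027 m, τ = 299.9 × 1.027 = 308 N·m counterclockwise.
Net moment of known loads = 308 N·m counterclockwise.
An unknown mass m at 2.4 m has arm 1.43 m; its moment is m·g·1.43 clockwise.
Balancing moments: m × 9.8 × 1.43 = 308, giving m = 308 / (9.8 × 1.43) = 22 kg.

m ≈ 22 kg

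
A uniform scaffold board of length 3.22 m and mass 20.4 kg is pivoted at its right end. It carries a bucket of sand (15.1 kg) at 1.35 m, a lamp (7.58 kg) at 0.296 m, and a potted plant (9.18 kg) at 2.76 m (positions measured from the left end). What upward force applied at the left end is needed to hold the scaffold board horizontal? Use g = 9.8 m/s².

F ≈ 266 N

Choose the right end as the axis so the unknown pivot reaction has zero arm there.
Beam weight: 20.4 × 9.8 = 199.9 N down at 1.61 m → arm 1.61 m, τ = 199.9 × 1.61 = 321.8 N·m counterclockwise.
Bucket of sand: 15.1 × 9.8 = 148 N down at 1.35 m → arm 1.87 m, τ = 148 × 1.87 = 276.8 N·m counterclockwise.
Lamp: 7.58 × 9.8 = 74.28 N down at 0.296 m → arm 2.924 m, τ = 74.28 × 2.924 = 217.2 N·m counterclockwise.
Potted plant: 9.18 × 9.8 = 89.96 N down at 2.76 m → arm 0.46 m, τ = 89.96 × 0.46 = 41.38 N·m counterclockwise.
Net moment of the loads = 857.2 N·m counterclockwise.
The upward force F acts at the left end, arm 3.22 m, giving F × 3.22 clockwise.
Balancing moments: F × 3.22 = 857.2, giving F = 857.2 / 3.22 = 266 N.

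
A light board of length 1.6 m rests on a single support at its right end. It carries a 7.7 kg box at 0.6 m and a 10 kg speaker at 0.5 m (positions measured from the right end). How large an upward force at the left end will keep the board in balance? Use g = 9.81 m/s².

F ≈ 59 N

Choose the right end as the axis so the unknown pivot reaction has zero arm there.
Box: 7.7 × 9.81 = 75.54 N down at 0.6 m → arm 0.6 m, τ = 75.54 × 0.6 = 45.32 N·m counterclockwise.
Speaker: 10 × 9.81 = 98.1 N down at 0.5 m → arm 0.5 m, τ = 98.1 × 0.5 = 49.05 N·m counterclockwise.
Net moment of the loads = 94.37 N·m counterclockwise.
The upward force F acts at the left end, arm 1.6 m, giving F × 1.6 clockwise.
For rotational equilibrium, F × 1.6 = 94.37, so F = 94.37 / 1.6 = 59 N.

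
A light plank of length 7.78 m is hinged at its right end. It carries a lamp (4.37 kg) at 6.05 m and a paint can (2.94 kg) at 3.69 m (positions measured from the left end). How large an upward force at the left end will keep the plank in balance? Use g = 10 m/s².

Choose the right end as the axis so the unknown pivot reaction has zero arm there.
Lamp: 4.37 × 10 = 43.7 N down at 6.05 m → arm 1.73 m, τ = 43.7 × 1.73 = 75.6 N·m counterclockwise.
Paint can: 2.94 × 10 = 29.4 N down at 3.69 m → arm 4.09 m, τ = 29.4 × 4.09 = 120.2 N·m counterclockwise.
Net moment of the loads = 195.8 N·m counterclockwise.
The upward force F acts at the left end, arm 7.78 m, giving F × 7.78 clockwise.
Balancing moments: F × 7.78 = 195.8, giving F = 195.8 / 7.78 = 25.2 N.

F ≈ 25.2 N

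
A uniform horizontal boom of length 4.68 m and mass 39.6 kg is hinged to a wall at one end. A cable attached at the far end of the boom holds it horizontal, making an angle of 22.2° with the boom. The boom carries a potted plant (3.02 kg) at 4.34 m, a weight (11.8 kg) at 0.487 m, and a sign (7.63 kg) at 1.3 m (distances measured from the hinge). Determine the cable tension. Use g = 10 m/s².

T ≈ 687 N

Sum moments about the hinge (the unknown hinge reaction has zero arm there).
Beam weight: 39.6 × 10 = 396 N down at 2.34 m → arm 2.34 m, τ = 396 × 2.34 = 926.6 N·m clockwise.
Potted plant: 3.02 × 10 = 30.2 N down at 4.34 m → arm 4.34 m, τ = 30.2 × 4.34 = 131.1 N·m clockwise.
Weight: 11.8 × 10 = 118 N down at 0.487 m → arm 0.487 m, τ = 118 × 0.487 = 57.47 N·m clockwise.
Sign: 7.63 × 10 = 76.3 N down at 1.3 m → arm 1.3 m, τ = 76.3 × 1.3 = 99.19 N·m clockwise.
Total clockwise load moment = 1214 N·m.
The cable tension T acts at 4.68 m; only its component perpendicular to the boom, T sinθ, produces torque. sin 22.2° = 0.3778.
Setting net torque to zero: T × 4.68 × 0.3778 = 1214 → T = 1214 / 1.768 = 687 N.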